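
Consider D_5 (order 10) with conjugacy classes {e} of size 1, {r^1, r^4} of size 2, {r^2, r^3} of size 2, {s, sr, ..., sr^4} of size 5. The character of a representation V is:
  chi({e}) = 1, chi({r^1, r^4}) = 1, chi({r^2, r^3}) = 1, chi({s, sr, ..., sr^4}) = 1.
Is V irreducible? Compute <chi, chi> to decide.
Irreducible: <chi, chi> = 1.

Proof sketch: <chi, chi> = (1/|G|) sum_C |C| * |chi(C)|^2 = (1/10)[1*|1|^2 + 2*|1|^2 + 2*|1|^2 + 5*|1|^2]
  = (1/10)[(1) + (2) + (2) + (5)] = 10/10 = 1.
A character is irreducible iff <chi, chi> = 1, so this representation is irreducible.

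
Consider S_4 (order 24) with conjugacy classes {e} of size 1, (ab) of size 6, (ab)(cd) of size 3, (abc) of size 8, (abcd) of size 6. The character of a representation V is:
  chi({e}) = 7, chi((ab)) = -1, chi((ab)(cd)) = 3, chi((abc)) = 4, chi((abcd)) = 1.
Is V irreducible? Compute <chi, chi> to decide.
Not irreducible (reducible): <chi, chi> = 9 > 1.

Working: <chi, chi> = (1/|G|) sum_C |C| * |chi(C)|^2 = (1/24)[1*|7|^2 + 6*|-1|^2 + 3*|3|^2 + 8*|4|^2 + 6*|1|^2]
  = (1/24)[(49) + (6) + (27) + (128) + (6)] = 216/24 = 9.
A character is irreducible iff <chi, chi> = 1, so this representation is reducible.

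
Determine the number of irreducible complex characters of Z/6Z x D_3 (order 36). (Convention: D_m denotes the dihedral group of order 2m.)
18

Solution. The number of irreducible complex representations of a finite group equals its number of conjugacy classes. For a direct product, #classes(G x H) = #classes(G) * #classes(H). Z/6Z has 6 classes (abelian), D_3 has 3 classes, so 6 * 3 = 18, so Z/6Z x D_3 (order 36) has exactly 18 irreducible complex representations.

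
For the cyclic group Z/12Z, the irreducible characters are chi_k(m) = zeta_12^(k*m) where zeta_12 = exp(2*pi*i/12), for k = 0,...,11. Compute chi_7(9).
chi_7(9) = zeta_12^63 = I

Justification: chi_7(9) = zeta_12^(7*9) = zeta_12^63. Since zeta_12^12 = 1, this equals zeta_12^3 = exp(2*pi*i*3/12) = I.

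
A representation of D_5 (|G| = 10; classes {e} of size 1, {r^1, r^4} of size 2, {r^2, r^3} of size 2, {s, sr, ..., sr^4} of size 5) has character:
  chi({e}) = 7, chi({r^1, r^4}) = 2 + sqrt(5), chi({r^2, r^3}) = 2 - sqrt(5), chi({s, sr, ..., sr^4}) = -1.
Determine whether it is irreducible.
Not irreducible (reducible): <chi, chi> = 9 > 1.

Reasoning: <chi, chi> = (1/|G|) sum_C |C| * |chi(C)|^2 = (1/10)[1*|7|^2 + 2*|2 + sqrt(5)|^2 + 2*|2 - sqrt(5)|^2 + 5*|-1|^2]
  = (1/10)[(49) + (8*sqrt(5) + 18) + (18 - 8*sqrt(5)) + (5)] = 90/10 = 9.
A character is irreducible iff <chi, chi> = 1, so this representation is reducible.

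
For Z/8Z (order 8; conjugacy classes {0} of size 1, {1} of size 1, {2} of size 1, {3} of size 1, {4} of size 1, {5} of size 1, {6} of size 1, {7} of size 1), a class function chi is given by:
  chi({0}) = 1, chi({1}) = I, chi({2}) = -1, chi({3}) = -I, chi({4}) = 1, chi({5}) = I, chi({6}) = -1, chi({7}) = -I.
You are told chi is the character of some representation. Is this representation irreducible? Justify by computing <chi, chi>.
Irreducible: <chi, chi> = 1.

<chi, chi> = (1/|G|) sum_C |C| * |chi(C)|^2 = (1/8)[1*|1|^2 + 1*|I|^2 + 1*|-1|^2 + 1*|-I|^2 + 1*|1|^2 + 1*|I|^2 + 1*|-1|^2 + 1*|-I|^2]
  = (1/8)[(1) + (1) + (1) + (1) + (1) + (1) + (1) + (1)] = 8/8 = 1.
(Exp terms are combined using exp(i*s)*conj(exp(i*t)) = exp(i*(s-t)), and sums of them are collapsed using the identity that for every m > 1 the m distinct m-th roots of unity sum to 0, e.g. 1 + exp(2*I*pi/3) + exp(-2*I*pi/3) = 0.)
A character is irreducible iff <chi, chi> = 1, so this representation is irreducible.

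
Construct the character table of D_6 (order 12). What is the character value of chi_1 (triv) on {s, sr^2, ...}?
Conjugacy classes: {e} of size 1, {r^3} of size 1, {r^1, r^5} of size 2, {r^2, r^4} of size 2, {s, sr^2, ...} of size 3, {sr, sr^3, ...} of size 3.
Character table:
  irrep \ class              {e} (size 1)  {r^3} (size 1)  {r^1, r^5} (size 2)  {r^2, r^4} (size 2)  {s, sr^2, ...} (size 3)  {sr, sr^3, ...} (size 3)
  chi_1 (triv)               1             1               1                    1                    1                        1                       
  chi_2 (sign: r->1, s->-1)  1             1               1                    1                    -1                       -1                      
  chi_3 (r->-1, s->1)        1             -1              -1                   1                    1                        -1                      
  chi_4 (r->-1, s->-1)       1             -1              -1                   1                    -1                       1                       
  chi_5 (2d, j=1)            2             -2              1                    -1                   0                        0                       
  chi_6 (2d, j=2)            2             2               -1                   -1                   0                        0                       

Spot check: chi_1 (triv) on {s, sr^2, ...} = 1.

Derivation: D_6 has order 2*6 = 12 with 6 conjugacy classes, hence 6 irreducibles. Sum of squared dims 1 + 1 + 1 + 1 + 4 + 4 = 12 = |G|. Linear characters come from the abelianisation; the 2-dimensional irreps have character r^k -> 2*cos(2*pi*j*k/6), reflections -> 0.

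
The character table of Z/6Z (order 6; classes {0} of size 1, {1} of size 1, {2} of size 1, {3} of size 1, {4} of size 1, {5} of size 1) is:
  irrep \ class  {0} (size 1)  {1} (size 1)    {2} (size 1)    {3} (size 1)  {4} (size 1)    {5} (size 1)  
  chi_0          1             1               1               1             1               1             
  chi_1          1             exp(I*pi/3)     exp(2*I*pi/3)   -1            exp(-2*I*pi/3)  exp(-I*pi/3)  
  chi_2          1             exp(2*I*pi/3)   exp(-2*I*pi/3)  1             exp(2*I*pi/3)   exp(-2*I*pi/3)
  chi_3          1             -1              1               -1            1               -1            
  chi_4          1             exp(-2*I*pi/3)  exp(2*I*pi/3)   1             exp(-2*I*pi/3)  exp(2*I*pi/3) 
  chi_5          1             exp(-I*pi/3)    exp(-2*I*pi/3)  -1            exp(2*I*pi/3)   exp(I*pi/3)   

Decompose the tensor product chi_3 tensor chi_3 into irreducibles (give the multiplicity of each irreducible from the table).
chi_3 tensor chi_3 = chi_0 (all other irreducibles have multiplicity 0).

Reasoning: The character of a tensor product is the pointwise product (chi_3 * chi_3)(C) = chi_3(C) * chi_3(C):
  {0}: (1)*(1), {1}: (-1)*(-1), {2}: (1)*(1), {3}: (-1)*(-1), {4}: (1)*(1), {5}: (-1)*(-1)
so (chi_3 * chi_3) takes values
  {0} -> 1, {1} -> 1, {2} -> 1, {3} -> 1, {4} -> 1, {5} -> 1.
Now take the inner product of this character with each irreducible chi from the table, <chi_3*chi_3, chi> = (1/6) sum_C |C| (chi_3*chi_3)(C) conj(chi(C)):
  <chi_3*chi_3, chi_0> = (1/6)[1*(1)*conj(1) + 1*(1)*conj(1) + 1*(1)*conj(1) + 1*(1)*conj(1) + 1*(1)*conj(1) + 1*(1)*conj(1)]
      = (1/6)[(1) + (1) + (1) + (1) + (1) + (1)] = 6/6 = 1
  <chi_3*chi_3, chi_1> = (1/6)[1*(1)*conj(1) + 1*(1)*conj(exp(I*pi/3)) + 1*(1)*conj(exp(2*I*pi/3)) + 1*(1)*conj(-1) + 1*(1)*conj(exp(-2*I*pi/3)) + 1*(1)*conj(exp(-I*pi/3))]
      = (1/6)[(1) + (exp(-I*pi/3)) + (exp(-2*I*pi/3)) + (-1) + (exp(2*I*pi/3)) + (exp(I*pi/3))] = 0/6 = 0
  <chi_3*chi_3, chi_2> = (1/6)[1*(1)*conj(1) + 1*(1)*conj(exp(2*I*pi/3)) + 1*(1)*conj(exp(-2*I*pi/3)) + 1*(1)*conj(1) + 1*(1)*conj(exp(2*I*pi/3)) + 1*(1)*conj(exp(-2*I*pi/3))]
      = (1/6)[(1) + (exp(-2*I*pi/3)) + (exp(2*I*pi/3)) + (1) + (exp(-2*I*pi/3)) + (exp(2*I*pi/3))] = 0/6 = 0
  <chi_3*chi_3, chi_3> = (1/6)[1*(1)*conj(1) + 1*(1)*conj(-1) + 1*(1)*conj(1) + 1*(1)*conj(-1) + 1*(1)*conj(1) + 1*(1)*conj(-1)]
      = (1/6)[(1) + (-1) + (1) + (-1) + (1) + (-1)] = 0/6 = 0
  <chi_3*chi_3, chi_4> = (1/6)[1*(1)*conj(1) + 1*(1)*conj(exp(-2*I*pi/3)) + 1*(1)*conj(exp(2*I*pi/3)) + 1*(1)*conj(1) + 1*(1)*conj(exp(-2*I*pi/3)) + 1*(1)*conj(exp(2*I*pi/3))]
      = (1/6)[(1) + (exp(2*I*pi/3)) + (exp(-2*I*pi/3)) + (1) + (exp(2*I*pi/3)) + (exp(-2*I*pi/3))] = 0/6 = 0
  <chi_3*chi_3, chi_5> = (1/6)[1*(1)*conj(1) + 1*(1)*conj(exp(-I*pi/3)) + 1*(1)*conj(exp(-2*I*pi/3)) + 1*(1)*conj(-1) + 1*(1)*conj(exp(2*I*pi/3)) + 1*(1)*conj(exp(I*pi/3))]
      = (1/6)[(1) + (exp(I*pi/3)) + (exp(2*I*pi/3)) + (-1) + (exp(-2*I*pi/3)) + (exp(-I*pi/3))] = 0/6 = 0
(Exp terms are combined using exp(i*s)*conj(exp(i*t)) = exp(i*(s-t)), and sums of them are collapsed using the identity that for every m > 1 the m distinct m-th roots of unity sum to 0, e.g. 1 + exp(2*I*pi/3) + exp(-2*I*pi/3) = 0.)
Hence the multiplicities are chi_0: 1. Dimension check: dim(chi_3)*dim(chi_3) = 1*1 = 1 and sum (mult * dim) = 1*1 = 1.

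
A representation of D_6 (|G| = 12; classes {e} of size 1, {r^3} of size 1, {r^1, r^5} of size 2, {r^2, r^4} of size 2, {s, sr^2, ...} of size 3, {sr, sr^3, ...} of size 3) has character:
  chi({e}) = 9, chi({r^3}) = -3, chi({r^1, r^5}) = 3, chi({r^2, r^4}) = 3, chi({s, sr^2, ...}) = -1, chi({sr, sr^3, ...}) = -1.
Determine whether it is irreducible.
Not irreducible (reducible): <chi, chi> = 11 > 1.

Derivation: <chi, chi> = (1/|G|) sum_C |C| * |chi(C)|^2 = (1/12)[1*|9|^2 + 1*|-3|^2 + 2*|3|^2 + 2*|3|^2 + 3*|-1|^2 + 3*|-1|^2]
  = (1/12)[(81) + (9) + (18) + (18) + (3) + (3)] = 132/12 = 11.
A character is irreducible iff <chi, chi> = 1, so this representation is reducible.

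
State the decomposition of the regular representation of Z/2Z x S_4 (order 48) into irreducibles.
Each irreducible V_i of dimension d_i appears with multiplicity d_i, i.e. rho_reg = (direct sum over all irreducibles V_i) d_i V_i. The irreducible dimensions for Z/2Z x S_4 are 1, 1, 1, 1, 2, 2, 3, 3, 3, 3: 4 irreducibles of dimension 1, each with multiplicity 1; 2 irreducibles of dimension 2, each with multiplicity 2; 4 irreducibles of dimension 3, each with multiplicity 3. Total dimension 4*1*1 + 2*2*2 + 4*3*3 = 48 = |G|.

Argument: General theorem: in the regular representation of a finite group G, each irreducible appears with multiplicity equal to its dimension. Check: dim(rho_reg) = sum d_i^2 = 1 + 1 + 1 + 1 + 4 + 4 + 9 + 9 + 9 + 9 = 48 = |G|.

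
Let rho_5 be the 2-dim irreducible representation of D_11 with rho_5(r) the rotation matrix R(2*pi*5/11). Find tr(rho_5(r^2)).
chi_{rho_5}(r^2) = 2*cos(2*pi*5*2/11) = 2*cos(2*pi/11)

Details: rho_5(r^2) is rotation by angle 2*pi*5*2/11, whose trace is 2*cos(2*pi*5*2/11) = 2*cos(2*pi/11).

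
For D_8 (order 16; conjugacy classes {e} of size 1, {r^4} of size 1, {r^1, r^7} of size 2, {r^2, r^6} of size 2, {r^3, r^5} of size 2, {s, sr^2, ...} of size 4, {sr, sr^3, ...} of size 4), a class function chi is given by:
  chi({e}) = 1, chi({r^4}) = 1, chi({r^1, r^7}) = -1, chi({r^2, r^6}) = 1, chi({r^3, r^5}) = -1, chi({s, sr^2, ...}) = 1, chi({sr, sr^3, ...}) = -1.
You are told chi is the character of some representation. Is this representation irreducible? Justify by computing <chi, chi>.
Irreducible: <chi, chi> = 1.

<chi, chi> = (1/|G|) sum_C |C| * |chi(C)|^2 = (1/16)[1*|1|^2 + 1*|1|^2 + 2*|-1|^2 + 2*|1|^2 + 2*|-1|^2 + 4*|1|^2 + 4*|-1|^2]
  = (1/16)[(1) + (1) + (2) + (2) + (2) + (4) + (4)] = 16/16 = 1.
A character is irreducible iff <chi, chi> = 1, so this representation is irreducible.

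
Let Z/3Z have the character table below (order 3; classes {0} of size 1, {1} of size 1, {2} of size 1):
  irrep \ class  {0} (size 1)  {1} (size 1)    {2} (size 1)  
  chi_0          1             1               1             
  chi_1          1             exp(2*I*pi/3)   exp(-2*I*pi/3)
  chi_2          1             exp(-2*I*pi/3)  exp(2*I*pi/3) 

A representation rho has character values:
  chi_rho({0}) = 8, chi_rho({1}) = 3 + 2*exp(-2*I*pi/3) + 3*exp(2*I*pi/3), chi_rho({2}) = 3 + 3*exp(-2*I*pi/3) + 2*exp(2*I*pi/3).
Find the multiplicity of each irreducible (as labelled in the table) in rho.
Multiplicities: chi_0: 3, chi_1: 3, chi_2: 2.

Proof sketch: Use <chi_rho, chi> = (1/|G|) sum_C |C| * chi_rho(C) * conj(chi(C)) with |G| = 3 for each irreducible chi in the table:
  <chi_rho, chi_0> = (1/3)[1*(8)*conj(1) + 1*(3 + 2*exp(-2*I*pi/3) + 3*exp(2*I*pi/3))*conj(1) + 1*(3 + 3*exp(-2*I*pi/3) + 2*exp(2*I*pi/3))*conj(1)]
      = (1/3)[(8) + (3 + 2*exp(-2*I*pi/3) + 3*exp(2*I*pi/3)) + (3 + 3*exp(-2*I*pi/3) + 2*exp(2*I*pi/3))] = 9/3 = 3
  <chi_rho, chi_1> = (1/3)[1*(8)*conj(1) + 1*(3 + 2*exp(-2*I*pi/3) + 3*exp(2*I*pi/3))*conj(exp(2*I*pi/3)) + 1*(3 + 3*exp(-2*I*pi/3) + 2*exp(2*I*pi/3))*conj(exp(-2*I*pi/3))]
      = (1/3)[(8) + (3 + 3*exp(-2*I*pi/3) + 2*exp(2*I*pi/3)) + (3 + 2*exp(-2*I*pi/3) + 3*exp(2*I*pi/3))] = 9/3 = 3
  <chi_rho, chi_2> = (1/3)[1*(8)*conj(1) + 1*(3 + 2*exp(-2*I*pi/3) + 3*exp(2*I*pi/3))*conj(exp(-2*I*pi/3)) + 1*(3 + 3*exp(-2*I*pi/3) + 2*exp(2*I*pi/3))*conj(exp(2*I*pi/3))]
      = (1/3)[(8) + (-1) + (-1)] = 6/3 = 2
(Exp terms are combined using exp(i*s)*conj(exp(i*t)) = exp(i*(s-t)), and sums of them are collapsed using the identity that for every m > 1 the m distinct m-th roots of unity sum to 0, e.g. 1 + exp(2*I*pi/3) + exp(-2*I*pi/3) = 0.)
Dimension check: dim(rho) = sum (mult * dim) = 3*1 + 3*1 + 2*1 = 8 = chi_rho(e) = 8.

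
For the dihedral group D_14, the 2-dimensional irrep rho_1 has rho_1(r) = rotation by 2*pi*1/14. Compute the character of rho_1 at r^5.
chi_{rho_1}(r^5) = 2*cos(2*pi*1*5/14) = -2*cos(2*pi/7)

Proof sketch: rho_1(r^5) is rotation by angle 2*pi*1*5/14, whose trace is 2*cos(2*pi*1*5/14) = -2*cos(2*pi/7).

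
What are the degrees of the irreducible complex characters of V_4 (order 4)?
Dimensions: 1, 1, 1, 1

Argument: There are 4 irreducibles (= number of conjugacy classes). Their dimensions d_i satisfy sum d_i^2 = |G| = 4: 1 + 1 + 1 + 1 = 4.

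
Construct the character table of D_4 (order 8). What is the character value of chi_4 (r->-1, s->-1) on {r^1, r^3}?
Conjugacy classes: {e} of size 1, {r^2} of size 1, {r^1, r^3} of size 2, {s, sr^2, ...} of size 2, {sr, sr^3, ...} of size 2.
Character table:
  irrep \ class              {e} (size 1)  {r^2} (size 1)  {r^1, r^3} (size 2)  {s, sr^2, ...} (size 2)  {sr, sr^3, ...} (size 2)
  chi_1 (triv)               1             1               1                    1                        1                       
  chi_2 (sign: r->1, s->-1)  1             1               1                    -1                       -1                      
  chi_3 (r->-1, s->1)        1             1               -1                   1                        -1                      
  chi_4 (r->-1, s->-1)       1             1               -1                   -1                       1                       
  chi_5 (2d, j=1)            2             -2              0                    0                        0                       

Spot check: chi_4 (r->-1, s->-1) on {r^1, r^3} = -1.

Proof sketch: D_4 has order 2*4 = 8 with 5 conjugacy classes, hence 5 irreducibles. Sum of squared dims 1 + 1 + 1 + 1 + 4 = 8 = |G|. Linear characters come from the abelianisation; the 2-dimensional irreps have character r^k -> 2*cos(2*pi*j*k/4), reflections -> 0.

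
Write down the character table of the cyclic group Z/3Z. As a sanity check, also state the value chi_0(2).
Character table of Z/3Z (irreps indexed chi_0,...,chi_2 with chi_k(m) = zeta_3^(k*m), zeta_3 = exp(2*pi*i/3)):
  irrep \ class  {0} (size 1)  {1} (size 1)    {2} (size 1)  
  chi_0          1             1               1             
  chi_1          1             exp(2*I*pi/3)   exp(-2*I*pi/3)
  chi_2          1             exp(-2*I*pi/3)  exp(2*I*pi/3) 

Spot check: chi_0(2) = zeta_3^(0*2) = zeta_3^0 = 1.

Solution. Z/3Z is abelian, so all 3 irreducible complex representations are 1-dimensional. They are given by chi_k(m) = zeta_3^(k*m) for k = 0,...,2. Row orthogonality: sum_m chi_k(m) conj(chi_l(m)) = 3 * [k = l].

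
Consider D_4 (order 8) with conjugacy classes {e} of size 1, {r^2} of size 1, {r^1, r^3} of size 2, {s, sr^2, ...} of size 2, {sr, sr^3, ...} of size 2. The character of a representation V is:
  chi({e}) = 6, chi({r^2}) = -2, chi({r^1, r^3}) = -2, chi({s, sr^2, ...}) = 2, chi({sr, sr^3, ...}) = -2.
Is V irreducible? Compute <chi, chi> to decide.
Not irreducible (reducible): <chi, chi> = 8 > 1.

Solution. <chi, chi> = (1/|G|) sum_C |C| * |chi(C)|^2 = (1/8)[1*|6|^2 + 1*|-2|^2 + 2*|-2|^2 + 2*|2|^2 + 2*|-2|^2]
  = (1/8)[(36) + (4) + (8) + (8) + (8)] = 64/8 = 8.
A character is irreducible iff <chi, chi> = 1, so this representation is reducible.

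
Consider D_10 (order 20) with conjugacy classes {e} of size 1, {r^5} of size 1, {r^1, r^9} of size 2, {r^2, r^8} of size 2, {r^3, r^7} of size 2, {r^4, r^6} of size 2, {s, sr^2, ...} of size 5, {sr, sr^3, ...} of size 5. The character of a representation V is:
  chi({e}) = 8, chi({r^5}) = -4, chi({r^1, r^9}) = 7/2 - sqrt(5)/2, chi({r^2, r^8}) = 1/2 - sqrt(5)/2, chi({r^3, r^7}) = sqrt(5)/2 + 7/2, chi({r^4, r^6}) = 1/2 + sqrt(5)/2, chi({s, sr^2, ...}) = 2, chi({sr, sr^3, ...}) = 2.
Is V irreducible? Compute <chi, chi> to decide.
Not irreducible (reducible): <chi, chi> = 9 > 1.

Justification: <chi, chi> = (1/|G|) sum_C |C| * |chi(C)|^2 = (1/20)[1*|8|^2 + 1*|-4|^2 + 2*|7/2 - sqrt(5)/2|^2 + 2*|1/2 - sqrt(5)/2|^2 + 2*|sqrt(5)/2 + 7/2|^2 + 2*|1/2 + sqrt(5)/2|^2 + 5*|2|^2 + 5*|2|^2]
  = (1/20)[(64) + (16) + (27 - 7*sqrt(5)) + (3 - sqrt(5)) + (7*sqrt(5) + 27) + (sqrt(5) + 3) + (20) + (20)] = 180/20 = 9.
A character is irreducible iff <chi, chi> = 1, so this representation is reducible.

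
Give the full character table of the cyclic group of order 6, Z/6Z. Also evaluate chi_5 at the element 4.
Character table of Z/6Z (irreps indexed chi_0,...,chi_5 with chi_k(m) = zeta_6^(k*m), zeta_6 = exp(2*pi*i/6)):
  irrep \ class  {0} (size 1)  {1} (size 1)    {2} (size 1)    {3} (size 1)  {4} (size 1)    {5} (size 1)  
  chi_0          1             1               1               1             1               1             
  chi_1          1             exp(I*pi/3)     exp(2*I*pi/3)   -1            exp(-2*I*pi/3)  exp(-I*pi/3)  
  chi_2          1             exp(2*I*pi/3)   exp(-2*I*pi/3)  1             exp(2*I*pi/3)   exp(-2*I*pi/3)
  chi_3          1             -1              1               -1            1               -1            
  chi_4          1             exp(-2*I*pi/3)  exp(2*I*pi/3)   1             exp(-2*I*pi/3)  exp(2*I*pi/3) 
  chi_5          1             exp(-I*pi/3)    exp(-2*I*pi/3)  -1            exp(2*I*pi/3)   exp(I*pi/3)   

Spot check: chi_5(4) = zeta_6^(5*4) = zeta_6^20 = exp(2*I*pi/3).

Proof sketch: Z/6Z is abelian, so all 6 irreducible complex representations are 1-dimensional. They are given by chi_k(m) = zeta_6^(k*m) for k = 0,...,5. Row orthogonality: sum_m chi_k(m) conj(chi_l(m)) = 6 * [k = l].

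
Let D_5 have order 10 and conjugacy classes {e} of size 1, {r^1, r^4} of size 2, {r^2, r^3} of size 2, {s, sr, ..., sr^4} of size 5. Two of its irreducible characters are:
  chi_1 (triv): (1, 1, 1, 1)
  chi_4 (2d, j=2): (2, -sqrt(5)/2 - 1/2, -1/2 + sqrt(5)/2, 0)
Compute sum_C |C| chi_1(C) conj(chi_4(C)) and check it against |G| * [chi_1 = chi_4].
Sum = 0; so <chi_1, chi_4> = 0 (distinct irreducibles are orthogonal).

Why: Compute term by term over conjugacy classes (|C| * chi_1(C) * conj(chi_4(C))):
  1*(1)*conj(2) + 2*(1)*conj(-sqrt(5)/2 - 1/2) + 2*(1)*conj(-1/2 + sqrt(5)/2) + 5*(1)*conj(0)
  = (2) + (-sqrt(5) - 1) + (-1 + sqrt(5)) + (0)
  = 0.
Dividing by |G| = 10 gives 0/10 = 0, matching the row-orthogonality relation <chi_1, chi_4> = [chi_1 = chi_4].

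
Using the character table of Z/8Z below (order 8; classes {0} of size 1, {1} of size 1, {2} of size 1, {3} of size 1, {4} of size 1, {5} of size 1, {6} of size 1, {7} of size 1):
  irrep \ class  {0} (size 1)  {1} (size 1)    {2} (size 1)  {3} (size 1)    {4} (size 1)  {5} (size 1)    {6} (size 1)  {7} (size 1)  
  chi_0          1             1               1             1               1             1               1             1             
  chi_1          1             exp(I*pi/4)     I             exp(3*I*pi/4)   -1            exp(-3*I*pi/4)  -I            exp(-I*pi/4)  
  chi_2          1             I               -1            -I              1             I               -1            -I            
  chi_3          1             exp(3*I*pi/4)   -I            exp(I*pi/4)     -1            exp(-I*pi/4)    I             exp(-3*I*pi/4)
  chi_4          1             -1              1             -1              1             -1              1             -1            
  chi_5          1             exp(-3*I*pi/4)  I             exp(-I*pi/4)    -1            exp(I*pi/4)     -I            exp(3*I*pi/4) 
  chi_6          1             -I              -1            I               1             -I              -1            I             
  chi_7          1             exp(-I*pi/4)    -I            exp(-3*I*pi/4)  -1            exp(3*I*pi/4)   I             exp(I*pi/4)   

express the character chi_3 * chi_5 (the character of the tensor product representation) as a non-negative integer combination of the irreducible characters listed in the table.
chi_3 tensor chi_5 = chi_0 (all other irreducibles have multiplicity 0).

Justification: The character of a tensor product is the pointwise product (chi_3 * chi_5)(C) = chi_3(C) * chi_5(C):
  {0}: (1)*(1), {1}: (exp(3*I*pi/4))*(exp(-3*I*pi/4)), {2}: (-I)*(I), {3}: (exp(I*pi/4))*(exp(-I*pi/4)), {4}: (-1)*(-1), {5}: (exp(-I*pi/4))*(exp(I*pi/4)), {6}: (I)*(-I), {7}: (exp(-3*I*pi/4))*(exp(3*I*pi/4))
so (chi_3 * chi_5) takes values
  {0} -> 1, {1} -> 1, {2} -> 1, {3} -> 1, {4} -> 1, {5} -> 1, {6} -> 1, {7} -> 1.
Now take the inner product of this character with each irreducible chi from the table, <chi_3*chi_5, chi> = (1/8) sum_C |C| (chi_3*chi_5)(C) conj(chi(C)):
  <chi_3*chi_5, chi_0> = (1/8)[1*(1)*conj(1) + 1*(1)*conj(1) + 1*(1)*conj(1) + 1*(1)*conj(1) + 1*(1)*conj(1) + 1*(1)*conj(1) + 1*(1)*conj(1) + 1*(1)*conj(1)]
      = (1/8)[(1) + (1) + (1) + (1) + (1) + (1) + (1) + (1)] = 8/8 = 1
  <chi_3*chi_5, chi_1> = (1/8)[1*(1)*conj(1) + 1*(1)*conj(exp(I*pi/4)) + 1*(1)*conj(I) + 1*(1)*conj(exp(3*I*pi/4)) + 1*(1)*conj(-1) + 1*(1)*conj(exp(-3*I*pi/4)) + 1*(1)*conj(-I) + 1*(1)*conj(exp(-I*pi/4))]
      = (1/8)[(1) + (exp(-I*pi/4)) + (-I) + (exp(-3*I*pi/4)) + (-1) + (exp(3*I*pi/4)) + (I) + (exp(I*pi/4))] = 0/8 = 0
  <chi_3*chi_5, chi_2> = (1/8)[1*(1)*conj(1) + 1*(1)*conj(I) + 1*(1)*conj(-1) + 1*(1)*conj(-I) + 1*(1)*conj(1) + 1*(1)*conj(I) + 1*(1)*conj(-1) + 1*(1)*conj(-I)]
      = (1/8)[(1) + (-I) + (-1) + (I) + (1) + (-I) + (-1) + (I)] = 0/8 = 0
  <chi_3*chi_5, chi_3> = (1/8)[1*(1)*conj(1) + 1*(1)*conj(exp(3*I*pi/4)) + 1*(1)*conj(-I) + 1*(1)*conj(exp(I*pi/4)) + 1*(1)*conj(-1) + 1*(1)*conj(exp(-I*pi/4)) + 1*(1)*conj(I) + 1*(1)*conj(exp(-3*I*pi/4))]
      = (1/8)[(1) + (exp(-3*I*pi/4)) + (I) + (exp(-I*pi/4)) + (-1) + (exp(I*pi/4)) + (-I) + (exp(3*I*pi/4))] = 0/8 = 0
  <chi_3*chi_5, chi_4> = (1/8)[1*(1)*conj(1) + 1*(1)*conj(-1) + 1*(1)*conj(1) + 1*(1)*conj(-1) + 1*(1)*conj(1) + 1*(1)*conj(-1) + 1*(1)*conj(1) + 1*(1)*conj(-1)]
      = (1/8)[(1) + (-1) + (1) + (-1) + (1) + (-1) + (1) + (-1)] = 0/8 = 0
  <chi_3*chi_5, chi_5> = (1/8)[1*(1)*conj(1) + 1*(1)*conj(exp(-3*I*pi/4)) + 1*(1)*conj(I) + 1*(1)*conj(exp(-I*pi/4)) + 1*(1)*conj(-1) + 1*(1)*conj(exp(I*pi/4)) + 1*(1)*conj(-I) + 1*(1)*conj(exp(3*I*pi/4))]
      = (1/8)[(1) + (exp(3*I*pi/4)) + (-I) + (exp(I*pi/4)) + (-1) + (exp(-I*pi/4)) + (I) + (exp(-3*I*pi/4))] = 0/8 = 0
  <chi_3*chi_5, chi_6> = (1/8)[1*(1)*conj(1) + 1*(1)*conj(-I) + 1*(1)*conj(-1) + 1*(1)*conj(I) + 1*(1)*conj(1) + 1*(1)*conj(-I) + 1*(1)*conj(-1) + 1*(1)*conj(I)]
      = (1/8)[(1) + (I) + (-1) + (-I) + (1) + (I) + (-1) + (-I)] = 0/8 = 0
  <chi_3*chi_5, chi_7> = (1/8)[1*(1)*conj(1) + 1*(1)*conj(exp(-I*pi/4)) + 1*(1)*conj(-I) + 1*(1)*conj(exp(-3*I*pi/4)) + 1*(1)*conj(-1) + 1*(1)*conj(exp(3*I*pi/4)) + 1*(1)*conj(I) + 1*(1)*conj(exp(I*pi/4))]
      = (1/8)[(1) + (exp(I*pi/4)) + (I) + (exp(3*I*pi/4)) + (-1) + (exp(-3*I*pi/4)) + (-I) + (exp(-I*pi/4))] = 0/8 = 0
(Exp terms are combined using exp(i*s)*conj(exp(i*t)) = exp(i*(s-t)), and sums of them are collapsed using the identity that for every m > 1 the m distinct m-th roots of unity sum to 0, e.g. 1 + exp(2*I*pi/3) + exp(-2*I*pi/3) = 0.)
Hence the multiplicities are chi_0: 1. Dimension check: dim(chi_3)*dim(chi_5) = 1*1 = 1 and sum (mult * dim) = 1*1 = 1.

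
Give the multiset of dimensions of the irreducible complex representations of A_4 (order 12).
Dimensions: 1, 1, 1, 3

Reasoning: There are 4 irreducibles (= number of conjugacy classes). Their dimensions d_i satisfy sum d_i^2 = |G| = 12: 1 + 1 + 1 + 9 = 12.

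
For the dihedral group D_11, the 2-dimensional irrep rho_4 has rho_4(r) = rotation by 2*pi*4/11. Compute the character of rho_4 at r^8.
chi_{rho_4}(r^8) = 2*cos(2*pi*4*8/11) = 2*cos(2*pi/11)

Working: rho_4(r^8) is rotation by angle 2*pi*4*8/11, whose trace is 2*cos(2*pi*4*8/11) = 2*cos(2*pi/11).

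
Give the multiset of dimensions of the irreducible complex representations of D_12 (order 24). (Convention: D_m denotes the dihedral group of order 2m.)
Dimensions: 1, 1, 1, 1, 2, 2, 2, 2, 2

There are 9 irreducibles (= number of conjugacy classes). Their dimensions d_i satisfy sum d_i^2 = |G| = 24: 1 + 1 + 1 + 1 + 4 + 4 + 4 + 4 + 4 = 24.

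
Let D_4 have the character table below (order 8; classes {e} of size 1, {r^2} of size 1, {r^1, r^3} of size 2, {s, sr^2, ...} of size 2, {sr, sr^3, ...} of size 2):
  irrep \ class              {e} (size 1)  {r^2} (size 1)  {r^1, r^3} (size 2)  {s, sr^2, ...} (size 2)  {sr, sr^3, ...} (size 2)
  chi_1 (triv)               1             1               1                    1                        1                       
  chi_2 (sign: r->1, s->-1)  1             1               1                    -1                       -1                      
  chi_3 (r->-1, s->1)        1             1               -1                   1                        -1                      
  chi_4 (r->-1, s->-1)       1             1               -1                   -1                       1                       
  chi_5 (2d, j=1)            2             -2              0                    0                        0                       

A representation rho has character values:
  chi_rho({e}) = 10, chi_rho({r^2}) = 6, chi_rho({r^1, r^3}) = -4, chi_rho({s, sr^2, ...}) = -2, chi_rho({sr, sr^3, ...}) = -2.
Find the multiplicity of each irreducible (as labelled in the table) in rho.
Multiplicities: chi_1: 0, chi_2: 2, chi_3: 3, chi_4: 3, chi_5: 1.

Derivation: Use <chi_rho, chi> = (1/|G|) sum_C |C| * chi_rho(C) * conj(chi(C)) with |G| = 8 for each irreducible chi in the table:
  <chi_rho, chi_1> = (1/8)[1*(10)*conj(1) + 1*(6)*conj(1) + 2*(-4)*conj(1) + 2*(-2)*conj(1) + 2*(-2)*conj(1)]
      = (1/8)[(10) + (6) + (-8) + (-4) + (-4)] = 0/8 = 0
  <chi_rho, chi_2> = (1/8)[1*(10)*conj(1) + 1*(6)*conj(1) + 2*(-4)*conj(1) + 2*(-2)*conj(-1) + 2*(-2)*conj(-1)]
      = (1/8)[(10) + (6) + (-8) + (4) + (4)] = 16/8 = 2
  <chi_rho, chi_3> = (1/8)[1*(10)*conj(1) + 1*(6)*conj(1) + 2*(-4)*conj(-1) + 2*(-2)*conj(1) + 2*(-2)*conj(-1)]
      = (1/8)[(10) + (6) + (8) + (-4) + (4)] = 24/8 = 3
  <chi_rho, chi_4> = (1/8)[1*(10)*conj(1) + 1*(6)*conj(1) + 2*(-4)*conj(-1) + 2*(-2)*conj(-1) + 2*(-2)*conj(1)]
      = (1/8)[(10) + (6) + (8) + (4) + (-4)] = 24/8 = 3
  <chi_rho, chi_5> = (1/8)[1*(10)*conj(2) + 1*(6)*conj(-2) + 2*(-4)*conj(0) + 2*(-2)*conj(0) + 2*(-2)*conj(0)]
      = (1/8)[(20) + (-12) + (0) + (0) + (0)] = 8/8 = 1
Dimension check: dim(rho) = sum (mult * dim) = 0*1 + 2*1 + 3*1 + 3*1 + 1*2 = 10 = chi_rho(e) = 10.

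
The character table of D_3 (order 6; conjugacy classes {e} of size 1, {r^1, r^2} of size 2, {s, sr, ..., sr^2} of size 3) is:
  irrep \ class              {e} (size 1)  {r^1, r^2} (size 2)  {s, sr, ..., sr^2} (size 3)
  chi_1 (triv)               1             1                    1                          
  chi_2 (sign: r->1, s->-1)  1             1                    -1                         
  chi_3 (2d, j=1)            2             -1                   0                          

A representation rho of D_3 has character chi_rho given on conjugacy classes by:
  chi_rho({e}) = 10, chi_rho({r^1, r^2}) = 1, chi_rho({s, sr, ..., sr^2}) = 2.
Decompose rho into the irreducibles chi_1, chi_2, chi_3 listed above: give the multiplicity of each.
Multiplicities: chi_1: 3, chi_2: 1, chi_3: 3.

Argument: Use <chi_rho, chi> = (1/|G|) sum_C |C| * chi_rho(C) * conj(chi(C)) with |G| = 6 for each irreducible chi in the table:
  <chi_rho, chi_1> = (1/6)[1*(10)*conj(1) + 2*(1)*conj(1) + 3*(2)*conj(1)]
      = (1/6)[(10) + (2) + (6)] = 18/6 = 3
  <chi_rho, chi_2> = (1/6)[1*(10)*conj(1) + 2*(1)*conj(1) + 3*(2)*conj(-1)]
      = (1/6)[(10) + (2) + (-6)] = 6/6 = 1
  <chi_rho, chi_3> = (1/6)[1*(10)*conj(2) + 2*(1)*conj(-1) + 3*(2)*conj(0)]
      = (1/6)[(20) + (-2) + (0)] = 18/6 = 3
Dimension check: dim(rho) = sum (mult * dim) = 3*1 + 1*1 + 3*2 = 10 = chi_rho(e) = 10.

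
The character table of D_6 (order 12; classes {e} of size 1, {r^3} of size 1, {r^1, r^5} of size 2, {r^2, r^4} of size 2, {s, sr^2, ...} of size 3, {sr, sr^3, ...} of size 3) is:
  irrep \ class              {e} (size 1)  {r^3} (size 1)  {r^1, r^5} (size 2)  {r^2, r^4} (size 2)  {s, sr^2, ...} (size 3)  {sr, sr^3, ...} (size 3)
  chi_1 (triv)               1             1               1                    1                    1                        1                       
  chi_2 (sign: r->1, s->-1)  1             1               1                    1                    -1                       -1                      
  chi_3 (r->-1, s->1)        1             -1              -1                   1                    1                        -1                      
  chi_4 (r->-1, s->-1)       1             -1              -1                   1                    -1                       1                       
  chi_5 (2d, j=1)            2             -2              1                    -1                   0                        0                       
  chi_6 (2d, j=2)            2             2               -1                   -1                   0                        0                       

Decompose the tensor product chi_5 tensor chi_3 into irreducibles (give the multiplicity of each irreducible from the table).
chi_5 tensor chi_3 = chi_6 (all other irreducibles have multiplicity 0).

Justification: The character of a tensor product is the pointwise product (chi_5 * chi_3)(C) = chi_5(C) * chi_3(C):
  {e}: (2)*(1), {r^3}: (-2)*(-1), {r^1, r^5}: (1)*(-1), {r^2, r^4}: (-1)*(1), {s, sr^2, ...}: (0)*(1), {sr, sr^3, ...}: (0)*(-1)
so (chi_5 * chi_3) takes values
  {e} -> 2, {r^3} -> 2, {r^1, r^5} -> -1, {r^2, r^4} -> -1, {s, sr^2, ...} -> 0, {sr, sr^3, ...} -> 0.
Now take the inner product of this character with each irreducible chi from the table, <chi_5*chi_3, chi> = (1/12) sum_C |C| (chi_5*chi_3)(C) conj(chi(C)):
  <chi_5*chi_3, chi_1> = (1/12)[1*(2)*conj(1) + 1*(2)*conj(1) + 2*(-1)*conj(1) + 2*(-1)*conj(1) + 3*(0)*conj(1) + 3*(0)*conj(1)]
      = (1/12)[(2) + (2) + (-2) + (-2) + (0) + (0)] = 0/12 = 0
  <chi_5*chi_3, chi_2> = (1/12)[1*(2)*conj(1) + 1*(2)*conj(1) + 2*(-1)*conj(1) + 2*(-1)*conj(1) + 3*(0)*conj(-1) + 3*(0)*conj(-1)]
      = (1/12)[(2) + (2) + (-2) + (-2) + (0) + (0)] = 0/12 = 0
  <chi_5*chi_3, chi_3> = (1/12)[1*(2)*conj(1) + 1*(2)*conj(-1) + 2*(-1)*conj(-1) + 2*(-1)*conj(1) + 3*(0)*conj(1) + 3*(0)*conj(-1)]
      = (1/12)[(2) + (-2) + (2) + (-2) + (0) + (0)] = 0/12 = 0
  <chi_5*chi_3, chi_4> = (1/12)[1*(2)*conj(1) + 1*(2)*conj(-1) + 2*(-1)*conj(-1) + 2*(-1)*conj(1) + 3*(0)*conj(-1) + 3*(0)*conj(1)]
      = (1/12)[(2) + (-2) + (2) + (-2) + (0) + (0)] = 0/12 = 0
  <chi_5*chi_3, chi_5> = (1/12)[1*(2)*conj(2) + 1*(2)*conj(-2) + 2*(-1)*conj(1) + 2*(-1)*conj(-1) + 3*(0)*conj(0) + 3*(0)*conj(0)]
      = (1/12)[(4) + (-4) + (-2) + (2) + (0) + (0)] = 0/12 = 0
  <chi_5*chi_3, chi_6> = (1/12)[1*(2)*conj(2) + 1*(2)*conj(2) + 2*(-1)*conj(-1) + 2*(-1)*conj(-1) + 3*(0)*conj(0) + 3*(0)*conj(0)]
      = (1/12)[(4) + (4) + (2) + (2) + (0) + (0)] = 12/12 = 1
Hence the multiplicities are chi_6: 1. Dimension check: dim(chi_5)*dim(chi_3) = 2*1 = 2 and sum (mult * dim) = 1*2 = 2.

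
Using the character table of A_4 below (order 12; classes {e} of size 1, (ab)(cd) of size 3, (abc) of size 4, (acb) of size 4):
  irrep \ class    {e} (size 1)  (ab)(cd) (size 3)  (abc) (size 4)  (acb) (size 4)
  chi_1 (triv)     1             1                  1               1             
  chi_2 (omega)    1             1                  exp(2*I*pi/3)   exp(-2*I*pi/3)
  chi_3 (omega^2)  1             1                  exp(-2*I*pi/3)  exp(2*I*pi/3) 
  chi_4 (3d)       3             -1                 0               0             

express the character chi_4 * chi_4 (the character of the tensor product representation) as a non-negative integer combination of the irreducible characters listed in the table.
chi_4 tensor chi_4 = chi_1 + chi_2 + chi_3 + 2*chi_4 (all other irreducibles have multiplicity 0).

The character of a tensor product is the pointwise product (chi_4 * chi_4)(C) = chi_4(C) * chi_4(C):
  {e}: (3)*(3), (ab)(cd): (-1)*(-1), (abc): (0)*(0), (acb): (0)*(0)
so (chi_4 * chi_4) takes values
  {e} -> 9, (ab)(cd) -> 1, (abc) -> 0, (acb) -> 0.
Now take the inner product of this character with each irreducible chi from the table, <chi_4*chi_4, chi> = (1/12) sum_C |C| (chi_4*chi_4)(C) conj(chi(C)):
  <chi_4*chi_4, chi_1> = (1/12)[1*(9)*conj(1) + 3*(1)*conj(1) + 4*(0)*conj(1) + 4*(0)*conj(1)]
      = (1/12)[(9) + (3) + (0) + (0)] = 12/12 = 1
  <chi_4*chi_4, chi_2> = (1/12)[1*(9)*conj(1) + 3*(1)*conj(1) + 4*(0)*conj(exp(2*I*pi/3)) + 4*(0)*conj(exp(-2*I*pi/3))]
      = (1/12)[(9) + (3) + (0) + (0)] = 12/12 = 1
  <chi_4*chi_4, chi_3> = (1/12)[1*(9)*conj(1) + 3*(1)*conj(1) + 4*(0)*conj(exp(-2*I*pi/3)) + 4*(0)*conj(exp(2*I*pi/3))]
      = (1/12)[(9) + (3) + (0) + (0)] = 12/12 = 1
  <chi_4*chi_4, chi_4> = (1/12)[1*(9)*conj(3) + 3*(1)*conj(-1) + 4*(0)*conj(0) + 4*(0)*conj(0)]
      = (1/12)[(27) + (-3) + (0) + (0)] = 24/12 = 2
(Exp terms are combined using exp(i*s)*conj(exp(i*t)) = exp(i*(s-t)), and sums of them are collapsed using the identity that for every m > 1 the m distinct m-th roots of unity sum to 0, e.g. 1 + exp(2*I*pi/3) + exp(-2*I*pi/3) = 0.)
Hence the multiplicities are chi_1: 1, chi_2: 1, chi_3: 1, chi_4: 2. Dimension check: dim(chi_4)*dim(chi_4) = 3*3 = 9 and sum (mult * dim) = 1*1 + 1*1 + 1*1 + 2*3 = 9.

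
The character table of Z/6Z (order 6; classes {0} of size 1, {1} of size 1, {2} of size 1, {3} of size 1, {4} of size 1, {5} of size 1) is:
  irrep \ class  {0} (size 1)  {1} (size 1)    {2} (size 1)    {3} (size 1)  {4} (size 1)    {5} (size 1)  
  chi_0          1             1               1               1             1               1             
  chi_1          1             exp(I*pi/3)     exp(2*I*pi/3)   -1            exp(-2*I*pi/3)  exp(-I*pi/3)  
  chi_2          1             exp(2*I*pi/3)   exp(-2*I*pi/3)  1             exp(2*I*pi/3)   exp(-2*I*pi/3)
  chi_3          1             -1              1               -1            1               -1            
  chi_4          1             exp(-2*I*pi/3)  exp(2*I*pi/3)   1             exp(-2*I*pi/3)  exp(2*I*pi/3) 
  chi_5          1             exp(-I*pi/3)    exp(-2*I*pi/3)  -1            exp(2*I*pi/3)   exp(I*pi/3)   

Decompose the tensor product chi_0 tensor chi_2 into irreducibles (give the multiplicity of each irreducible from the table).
chi_0 tensor chi_2 = chi_2 (all other irreducibles have multiplicity 0).

Proof sketch: The character of a tensor product is the pointwise product (chi_0 * chi_2)(C) = chi_0(C) * chi_2(C):
  {0}: (1)*(1), {1}: (1)*(exp(2*I*pi/3)), {2}: (1)*(exp(-2*I*pi/3)), {3}: (1)*(1), {4}: (1)*(exp(2*I*pi/3)), {5}: (1)*(exp(-2*I*pi/3))
so (chi_0 * chi_2) takes values
  {0} -> 1, {1} -> exp(2*I*pi/3), {2} -> exp(-2*I*pi/3), {3} -> 1, {4} -> exp(2*I*pi/3), {5} -> exp(-2*I*pi/3).
Now take the inner product of this character with each irreducible chi from the table, <chi_0*chi_2, chi> = (1/6) sum_C |C| (chi_0*chi_2)(C) conj(chi(C)):
  <chi_0*chi_2, chi_0> = (1/6)[1*(1)*conj(1) + 1*(exp(2*I*pi/3))*conj(1) + 1*(exp(-2*I*pi/3))*conj(1) + 1*(1)*conj(1) + 1*(exp(2*I*pi/3))*conj(1) + 1*(exp(-2*I*pi/3))*conj(1)]
      = (1/6)[(1) + (exp(2*I*pi/3)) + (exp(-2*I*pi/3)) + (1) + (exp(2*I*pi/3)) + (exp(-2*I*pi/3))] = 0/6 = 0
  <chi_0*chi_2, chi_1> = (1/6)[1*(1)*conj(1) + 1*(exp(2*I*pi/3))*conj(exp(I*pi/3)) + 1*(exp(-2*I*pi/3))*conj(exp(2*I*pi/3)) + 1*(1)*conj(-1) + 1*(exp(2*I*pi/3))*conj(exp(-2*I*pi/3)) + 1*(exp(-2*I*pi/3))*conj(exp(-I*pi/3))]
      = (1/6)[(1) + (exp(I*pi/3)) + (exp(2*I*pi/3)) + (-1) + (exp(-2*I*pi/3)) + (exp(-I*pi/3))] = 0/6 = 0
  <chi_0*chi_2, chi_2> = (1/6)[1*(1)*conj(1) + 1*(exp(2*I*pi/3))*conj(exp(2*I*pi/3)) + 1*(exp(-2*I*pi/3))*conj(exp(-2*I*pi/3)) + 1*(1)*conj(1) + 1*(exp(2*I*pi/3))*conj(exp(2*I*pi/3)) + 1*(exp(-2*I*pi/3))*conj(exp(-2*I*pi/3))]
      = (1/6)[(1) + (1) + (1) + (1) + (1) + (1)] = 6/6 = 1
  <chi_0*chi_2, chi_3> = (1/6)[1*(1)*conj(1) + 1*(exp(2*I*pi/3))*conj(-1) + 1*(exp(-2*I*pi/3))*conj(1) + 1*(1)*conj(-1) + 1*(exp(2*I*pi/3))*conj(1) + 1*(exp(-2*I*pi/3))*conj(-1)]
      = (1/6)[(1) + (-exp(2*I*pi/3)) + (exp(-2*I*pi/3)) + (-1) + (exp(2*I*pi/3)) + (-exp(-2*I*pi/3))] = 0/6 = 0
  <chi_0*chi_2, chi_4> = (1/6)[1*(1)*conj(1) + 1*(exp(2*I*pi/3))*conj(exp(-2*I*pi/3)) + 1*(exp(-2*I*pi/3))*conj(exp(2*I*pi/3)) + 1*(1)*conj(1) + 1*(exp(2*I*pi/3))*conj(exp(-2*I*pi/3)) + 1*(exp(-2*I*pi/3))*conj(exp(2*I*pi/3))]
      = (1/6)[(1) + (exp(-2*I*pi/3)) + (exp(2*I*pi/3)) + (1) + (exp(-2*I*pi/3)) + (exp(2*I*pi/3))] = 0/6 = 0
  <chi_0*chi_2, chi_5> = (1/6)[1*(1)*conj(1) + 1*(exp(2*I*pi/3))*conj(exp(-I*pi/3)) + 1*(exp(-2*I*pi/3))*conj(exp(-2*I*pi/3)) + 1*(1)*conj(-1) + 1*(exp(2*I*pi/3))*conj(exp(2*I*pi/3)) + 1*(exp(-2*I*pi/3))*conj(exp(I*pi/3))]
      = (1/6)[(1) + (-1) + (1) + (-1) + (1) + (-1)] = 0/6 = 0
(Exp terms are combined using exp(i*s)*conj(exp(i*t)) = exp(i*(s-t)), and sums of them are collapsed using the identity that for every m > 1 the m distinct m-th roots of unity sum to 0, e.g. 1 + exp(2*I*pi/3) + exp(-2*I*pi/3) = 0.)
Hence the multiplicities are chi_2: 1. Dimension check: dim(chi_0)*dim(chi_2) = 1*1 = 1 and sum (mult * dim) = 1*1 = 1.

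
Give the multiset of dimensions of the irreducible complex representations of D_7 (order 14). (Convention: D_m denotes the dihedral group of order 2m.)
Dimensions: 1, 1, 2, 2, 2

Proof sketch: There are 5 irreducibles (= number of conjugacy classes). Their dimensions d_i satisfy sum d_i^2 = |G| = 14: 1 + 1 + 4 + 4 + 4 = 14.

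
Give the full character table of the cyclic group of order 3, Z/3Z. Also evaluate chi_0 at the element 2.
Character table of Z/3Z (irreps indexed chi_0,...,chi_2 with chi_k(m) = zeta_3^(k*m), zeta_3 = exp(2*pi*i/3)):
  irrep \ class  {0} (size 1)  {1} (size 1)    {2} (size 1)  
  chi_0          1             1               1             
  chi_1          1             exp(2*I*pi/3)   exp(-2*I*pi/3)
  chi_2          1             exp(-2*I*pi/3)  exp(2*I*pi/3) 

Spot check: chi_0(2) = zeta_3^(0*2) = zeta_3^0 = 1.

Reasoning: Z/3Z is abelian, so all 3 irreducible complex representations are 1-dimensional. They are given by chi_k(m) = zeta_3^(k*m) for k = 0,...,2. Row orthogonality: sum_m chi_k(m) conj(chi_l(m)) = 3 * [k = l].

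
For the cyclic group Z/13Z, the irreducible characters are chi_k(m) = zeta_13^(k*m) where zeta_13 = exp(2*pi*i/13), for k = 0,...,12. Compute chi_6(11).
chi_6(11) = zeta_13^66 = exp(2*I*pi/13)

Derivation: chi_6(11) = zeta_13^(6*11) = zeta_13^66. Since zeta_13^13 = 1, this equals zeta_13^1 = exp(2*pi*i*1/13) = exp(2*I*pi/13).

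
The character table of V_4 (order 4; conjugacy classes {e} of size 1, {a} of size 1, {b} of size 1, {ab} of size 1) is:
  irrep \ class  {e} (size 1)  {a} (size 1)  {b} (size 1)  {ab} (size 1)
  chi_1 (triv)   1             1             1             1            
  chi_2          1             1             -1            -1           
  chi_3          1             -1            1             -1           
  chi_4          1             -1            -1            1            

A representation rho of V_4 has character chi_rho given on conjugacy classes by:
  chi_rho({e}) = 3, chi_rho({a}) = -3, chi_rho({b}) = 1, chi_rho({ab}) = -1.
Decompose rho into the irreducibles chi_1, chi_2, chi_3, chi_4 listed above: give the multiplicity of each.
Multiplicities: chi_1: 0, chi_2: 0, chi_3: 2, chi_4: 1.

Explanation: Use <chi_rho, chi> = (1/|G|) sum_C |C| * chi_rho(C) * conj(chi(C)) with |G| = 4 for each irreducible chi in the table:
  <chi_rho, chi_1> = (1/4)[1*(3)*conj(1) + 1*(-3)*conj(1) + 1*(1)*conj(1) + 1*(-1)*conj(1)]
      = (1/4)[(3) + (-3) + (1) + (-1)] = 0/4 = 0
  <chi_rho, chi_2> = (1/4)[1*(3)*conj(1) + 1*(-3)*conj(1) + 1*(1)*conj(-1) + 1*(-1)*conj(-1)]
      = (1/4)[(3) + (-3) + (-1) + (1)] = 0/4 = 0
  <chi_rho, chi_3> = (1/4)[1*(3)*conj(1) + 1*(-3)*conj(-1) + 1*(1)*conj(1) + 1*(-1)*conj(-1)]
      = (1/4)[(3) + (3) + (1) + (1)] = 8/4 = 2
  <chi_rho, chi_4> = (1/4)[1*(3)*conj(1) + 1*(-3)*conj(-1) + 1*(1)*conj(-1) + 1*(-1)*conj(1)]
      = (1/4)[(3) + (3) + (-1) + (-1)] = 4/4 = 1
Dimension check: dim(rho) = sum (mult * dim) = 0*1 + 0*1 + 2*1 + 1*1 = 3 = chi_rho(e) = 3.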